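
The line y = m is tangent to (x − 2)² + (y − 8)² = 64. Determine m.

m = 0 or m = 16

The line touches the circle iff its distance from (2, 8) is 8:
|0·2 + 1·8 − m| / √1 = 8
|m − (8)| = 8, so m = 16 or m = 0.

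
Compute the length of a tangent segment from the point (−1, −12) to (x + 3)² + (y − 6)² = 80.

2√62

Centre (−3, 6), r² = 80. |PO|² = (2)² + (−18)² = 328.
Power of the point: PT² = |PO|² − r² = 248, so PT = 2√62.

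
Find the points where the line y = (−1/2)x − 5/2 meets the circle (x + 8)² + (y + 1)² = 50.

(−13, 4) and (−1, −2)

Express y = (−5 − x)/2 and substitute into the circle:
5x² + 70x + 65 = 0  ⟹  x² + 14x + 13 = 0
x = −1 or x = −13, giving (−1, −2) and (−13, 4).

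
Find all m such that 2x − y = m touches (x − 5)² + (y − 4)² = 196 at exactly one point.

The line touches the circle iff its distance from (5, 4) is 14:
|2·5 − 1·4 − m| / √5 = 14
|m − (6)| = 14√5.

m = 6 ± 14√5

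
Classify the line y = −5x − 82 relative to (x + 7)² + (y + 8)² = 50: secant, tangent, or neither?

Substituting the line into the circle gives 26x² + 754x + 5475 = 0.
Discriminant = (754)² − 4·26·(5475) = −884 < 0.
No real roots: the line does not meet the circle.

neither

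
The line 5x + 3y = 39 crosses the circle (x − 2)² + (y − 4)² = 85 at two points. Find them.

(0, 13) and (9, −2)

From the line, y = (39 − 5x)/3. Substituting:
34x² − 306x = 0  ⟹  x² − 9x = 0
x = 9 or x = 0, giving (9, −2) and (0, 13).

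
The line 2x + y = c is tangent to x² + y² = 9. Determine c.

c = ±3√5

For a tangent, require d(centre, line) = r = 3.
|2·0 + 1·0 − c| / √5 = 3
|c| = 3√5.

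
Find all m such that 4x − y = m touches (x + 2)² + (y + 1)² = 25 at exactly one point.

m = −7 ± 5√17

The line touches the circle iff its distance from (−2, −1) is 5:
|4·(−2) − 1·(−1) − m| / √17 = 5
|m − (−7)| = 5√17.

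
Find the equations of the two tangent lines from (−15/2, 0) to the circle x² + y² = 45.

2x + y = −15 and 2x − y = −15

Let a tangent through (−15/2, 0) have slope m. Its distance from (0, 0) must equal 3√5:
[m·(15/2) − (0)]² = 45(m² + 1)
m² − 4 = 0, so m = −2 or m = 2.
Through (−15/2, 0) these give 2x + y = −15 and 2x − y = −15.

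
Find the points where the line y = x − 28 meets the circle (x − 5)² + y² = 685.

From the line, y = x − 28. Substituting:
2x² − 66x + 124 = 0  ⟹  x² − 33x + 62 = 0
x = 31 or x = 2, giving (31, 3) and (2, −26).

(2, −26) and (31, 3)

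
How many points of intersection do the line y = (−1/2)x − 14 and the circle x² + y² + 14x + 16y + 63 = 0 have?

2

d² = (1·(−7) + 2·(−8) − (−28))²/5 = 5; r² = 50.
Since d² < r², the line cuts the circle twice.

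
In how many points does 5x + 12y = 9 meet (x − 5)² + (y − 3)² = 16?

Substituting the line into the circle gives 169x² − 1170x + 2025 = 0.
Δ = 1368900 − 1368900 = 0.
A repeated root: the line is tangent.

1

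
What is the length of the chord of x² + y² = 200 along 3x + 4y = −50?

20

The distance from (0, 0) to the line is 50/√25, and r² = 200.
Chord = 2√(r² − d²) = 2·√(100) = 20.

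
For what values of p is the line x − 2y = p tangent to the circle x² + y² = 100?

The line touches the circle iff its distance from (0, 0) is 10:
|1·0 − 2·0 − p| / √5 = 10
|p| = 10√5.

p = ±10√5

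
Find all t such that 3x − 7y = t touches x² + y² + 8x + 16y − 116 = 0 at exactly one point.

t = 44 ± 14√58

Tangency holds when the distance from the centre (−4, −8) to the line equals the radius 14:
|3·(−4) − 7·(−8) − t| / √58 = 14
|t − (44)| = 14√58.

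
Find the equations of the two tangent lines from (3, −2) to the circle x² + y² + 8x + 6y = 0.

Let a tangent through (3, −2) have slope m. Its distance from (−4, −3) must equal 5:
(−7m − (−1))² = 25(m² + 1)
12m² − 7m − 12 = 0, so m = 4/3 or m = −3/4.
With m = 4/3: 4x − 3y = 18. With m = −3/4: 3x + 4y = 1.

4x − 3y = 18 and 3x + 4y = 1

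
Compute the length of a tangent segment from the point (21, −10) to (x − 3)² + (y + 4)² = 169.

With centre O = (3, −4), |OP|² = 360 and r² = 169.
Power of the point: PT² = |PO|² − r² = 191, so PT = √191.

√191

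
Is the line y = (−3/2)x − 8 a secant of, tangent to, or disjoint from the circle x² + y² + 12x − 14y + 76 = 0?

d² = (3·(−6) + 2·7 − (−16))²/13 = 144/13; r² = 9.
Since d² > r², the line lies outside the circle.

disjoint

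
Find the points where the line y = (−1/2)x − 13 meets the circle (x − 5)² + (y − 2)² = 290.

From the line, y = (−26 − x)/2. Substituting:
5x² + 20x − 160 = 0  ⟹  x² + 4x − 32 = 0
x = 4 or x = −8, giving (4, −15) and (−8, −9).

(−8, −9) and (4, −15)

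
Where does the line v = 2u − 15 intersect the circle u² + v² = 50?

(5, −5) and (7, −1)

Substitute v = 2u − 15:
5u² − 60u + 175 = 0  ⟹  u² − 12u + 35 = 0
u = 7 or u = 5, giving (7, −1) and (5, −5).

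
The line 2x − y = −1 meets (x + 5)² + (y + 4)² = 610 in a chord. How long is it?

The distance from (−5, −4) to the line is 5/√5, and r² = 610.
Chord = 2√(r² − d²) = 2·√(605) = 22√5.

22√5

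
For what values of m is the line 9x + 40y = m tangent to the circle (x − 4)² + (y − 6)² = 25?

Tangency holds when the distance from the centre (4, 6) to the line equals the radius 5:
|9·4 + 40·6 − m| / √1681 = 5
|m − (276)| = 5·41, so m = 481 or m = 71.

m = 71 or m = 481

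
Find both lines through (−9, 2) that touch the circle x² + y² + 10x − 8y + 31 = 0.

3x − y = −29 and x + 3y = −3

A line y − (2) = m(x − (−9)) is tangent when its distance from (−5, 4) is √10:
[m·(4) − (2)]² = 10(m² + 1)
3m² − 8m − 3 = 0, so m = 3 or m = −1/3.
With m = 3: 3x − y = −29. With m = −1/3: x + 3y = −3.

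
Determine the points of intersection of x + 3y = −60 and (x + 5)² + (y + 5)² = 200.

(−15, −15) and (−3, −19)

Express y = (−60 − x)/3 and substitute into the circle:
10x² + 180x + 450 = 0  ⟹  x² + 18x + 45 = 0
x = −3 or x = −15, giving (−3, −19) and (−15, −15).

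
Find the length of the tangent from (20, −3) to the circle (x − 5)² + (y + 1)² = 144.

√85

With centre O = (5, −1), |OP|² = 229 and r² = 144.
The tangent meets the radius at right angles, so tangent² = |PO|² − r² = 229 − 144 = 85.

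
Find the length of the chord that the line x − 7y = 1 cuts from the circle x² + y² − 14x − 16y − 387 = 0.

30√2

From the line, y = (−1 + x)/7. Substituting:
50x² − 800x − 18850 = 0  ⟹  x² − 16x − 377 = 0
x = 29 or x = −13, giving (29, 4) and (−13, −2).
|(29, 4) − (−13, −2)| = √((42)² + (6)²) = 30√2.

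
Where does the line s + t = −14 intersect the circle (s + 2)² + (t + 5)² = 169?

(−14, 0) and (3, −17)

From the line, t = −s − 14. Substituting:
2s² + 22s − 84 = 0  ⟹  s² + 11s − 42 = 0
s = 3 or s = −14, giving (3, −17) and (−14, 0).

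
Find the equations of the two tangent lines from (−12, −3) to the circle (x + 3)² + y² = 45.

2x − y = −21 and x + 2y = −18

Write the tangent as mx − y + (−3 − m·(−12)) = 0 and set its distance from the centre to 3√5:
[m·(9) − (3)]² = 45(m² + 1)
2m² − 3m − 2 = 0, so m = 2 or m = −1/2.
With m = 2: 2x − y = −21. With m = −1/2: x + 2y = −18.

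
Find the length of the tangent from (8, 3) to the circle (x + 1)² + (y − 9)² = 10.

√107

Centre (−1, 9), r² = 10. |PO|² = (9)² + (−6)² = 117.
The tangent meets the radius at right angles, so tangent² = |PO|² − r² = 117 − 10 = 107.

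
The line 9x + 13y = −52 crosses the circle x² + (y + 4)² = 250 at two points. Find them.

Substitute y = (−52 − 9x)/13:
250x² − 42250 = 0  ⟹  x² − 169 = 0
x = 13 or x = −13, giving (13, −13) and (−13, 5).

(−13, 5) and (13, −13)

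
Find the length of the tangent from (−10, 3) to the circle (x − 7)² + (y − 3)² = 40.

Centre (7, 3), r² = 40. |PO|² = (−17)² + (0)² = 289.
By the tangent–radius right angle, tangent length = √(|PO|² − r²) = √249.

√249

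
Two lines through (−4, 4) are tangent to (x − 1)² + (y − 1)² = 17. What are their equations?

x − 4y = −20 and 4x + y = −12

Write the tangent as mx − y + (4 − m·(−4)) = 0 and set its distance from the centre to √17:
(5m − (−3))² = 17(m² + 1)
4m² + 15m − 4 = 0, so m = 1/4 or m = −4.
Through (−4, 4) these give x − 4y = −20 and 4x + y = −12.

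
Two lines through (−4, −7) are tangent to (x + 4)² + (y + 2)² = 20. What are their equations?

A line y − (−7) = m(x − (−4)) is tangent when its distance from (−4, −2) is 2√5:
(0m − (5))² = 20(m² + 1)
4m² − 1 = 0, so m = 1/2 or m = −1/2.
With m = 1/2: x − 2y = 10. With m = −1/2: x + 2y = −18.

x − 2y = 10 and x + 2y = −18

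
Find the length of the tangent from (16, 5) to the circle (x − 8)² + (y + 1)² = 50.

Centre (8, −1), r² = 50. |PO|² = (8)² + (6)² = 100.
By the tangent–radius right angle, tangent length = √(|PO|² − r²) = √50 = 5√2.

5√2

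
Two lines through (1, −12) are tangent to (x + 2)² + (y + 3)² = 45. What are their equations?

Write the tangent as mx − y + (−12 − m·(1)) = 0 and set its distance from the centre to 3√5:
(−3m − (9))² = 45(m² + 1)
2m² − 3m − 2 = 0, so m = 2 or m = −1/2.
With m = 2: 2x − y = 14. With m = −1/2: x + 2y = −23.

2x − y = 14 and x + 2y = −23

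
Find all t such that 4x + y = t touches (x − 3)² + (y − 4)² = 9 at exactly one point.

t = 16 ± 3√17

Tangency holds when the distance from the centre (3, 4) to the line equals the radius 3:
|4·3 + 1·4 − t| / √17 = 3
|t − (16)| = 3√17.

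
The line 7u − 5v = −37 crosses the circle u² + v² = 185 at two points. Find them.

(−11, −8) and (4, 13)

From the line, v = (37 + 7u)/5. Substituting:
74u² + 518u − 3256 = 0  ⟹  u² + 7u − 44 = 0
u = 4 or u = −11, giving (4, 13) and (−11, −8).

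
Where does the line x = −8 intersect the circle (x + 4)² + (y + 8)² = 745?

(−8, −35) and (−8, 19)

The line gives x = −8. Substituting into the circle:
y² + 16y − 665 = 0
y = 19 or y = −35, giving (−8, 19) and (−8, −35).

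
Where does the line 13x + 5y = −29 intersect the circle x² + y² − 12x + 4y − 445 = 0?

From the line, y = (−29 − 13x)/5. Substituting:
194x² + 194x − 10864 = 0  ⟹  x² + x − 56 = 0
x = 7 or x = −8, giving (7, −24) and (−8, 15).

(−8, 15) and (7, −24)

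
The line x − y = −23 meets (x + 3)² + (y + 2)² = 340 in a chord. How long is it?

14√2

The distance from (−3, −2) to the line is 22/√2, and r² = 340.
Half the chord is √(r² − d²) = √(98), so the full chord is 14√2.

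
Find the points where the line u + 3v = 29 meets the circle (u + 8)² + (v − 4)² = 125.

(−13, 14) and (2, 9)

From the line, v = (29 − u)/3. Substituting:
10u² + 110u − 260 = 0  ⟹  u² + 11u − 26 = 0
u = 2 or u = −13, giving (2, 9) and (−13, 14).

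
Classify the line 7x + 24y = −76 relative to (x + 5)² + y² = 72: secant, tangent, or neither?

secant

Substituting the line into the circle gives 625x² + 6824x − 21296 = 0.
Δ = 46566976 − (−53240000) = 99806976.
Two real roots: the line is a secant.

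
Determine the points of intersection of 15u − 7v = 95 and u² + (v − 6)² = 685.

(−3, −20) and (18, 25)

Express v = (−95 + 15u)/7 and substitute into the circle:
274u² − 4110u − 14796 = 0  ⟹  u² − 15u − 54 = 0
u = 18 or u = −3, giving (18, 25) and (−3, −20).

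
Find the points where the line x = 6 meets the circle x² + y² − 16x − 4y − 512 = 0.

The line gives x = 6. Substituting into the circle:
y² − 4y − 572 = 0
y = 26 or y = −22, giving (6, 26) and (6, −22).

(6, −22) and (6, 26)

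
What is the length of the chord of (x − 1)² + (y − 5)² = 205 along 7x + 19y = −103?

√410

Substitute y = (−103 − 7x)/19:
410x² + 2050x − 34440 = 0  ⟹  x² + 5x − 84 = 0
x = 7 or x = −12, giving (7, −8) and (−12, −1).
Chord length = distance between (7, −8) and (−12, −1) = √410 = √410.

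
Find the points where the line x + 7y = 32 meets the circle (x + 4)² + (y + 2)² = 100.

(−10, 6) and (4, 4)

From the line, y = (32 − x)/7. Substituting:
50x² + 300x − 2000 = 0  ⟹  x² + 6x − 40 = 0
x = 4 or x = −10, giving (4, 4) and (−10, 6).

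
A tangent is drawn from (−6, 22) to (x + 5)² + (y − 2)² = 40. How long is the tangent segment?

19

Centre (−5, 2), r² = 40. |PO|² = (−1)² + (20)² = 401.
Power of the point: PT² = |PO|² − r² = 361, so PT = 19.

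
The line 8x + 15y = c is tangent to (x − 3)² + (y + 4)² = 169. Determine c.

For a tangent, require d(centre, line) = r = 13.
|8·3 + 15·(−4) − c| / √289 = 13
|c − (−36)| = 13·17, so c = 185 or c = −257.

c = −257 or c = 185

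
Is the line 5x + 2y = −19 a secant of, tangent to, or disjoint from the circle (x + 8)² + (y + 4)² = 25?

disjoint

d² = (5·(−8) + 2·(−4) − (−19))²/29 = 29; r² = 25.
Since d² > r², the line lies outside the circle.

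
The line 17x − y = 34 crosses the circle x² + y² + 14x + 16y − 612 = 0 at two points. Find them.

From the line, y = 17x − 34. Substituting:
290x² − 870x = 0  ⟹  x² − 3x = 0
x = 3 or x = 0, giving (3, 17) and (0, −34).

(0, −34) and (3, 17)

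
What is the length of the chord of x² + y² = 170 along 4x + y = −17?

6√17

Substitute y = −4x − 17:
17x² + 136x + 119 = 0  ⟹  x² + 8x + 7 = 0
x = −1 or x = −7, giving (−1, −13) and (−7, 11).
Chord length = distance between (−1, −13) and (−7, 11) = √612 = 6√17.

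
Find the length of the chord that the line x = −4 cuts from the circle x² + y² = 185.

The line gives x = −4. Substituting into the circle:
y² − 169 = 0
y = 13 or y = −13, giving (−4, 13) and (−4, −13).
|(−4, 13) − (−4, −13)| = √((0)² + (26)²) = 26.

26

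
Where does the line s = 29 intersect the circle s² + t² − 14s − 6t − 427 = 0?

The line gives s = 29. Substituting into the circle:
t² − 6t + 8 = 0
t = 4 or t = 2, giving (29, 4) and (29, 2).

(29, 2) and (29, 4)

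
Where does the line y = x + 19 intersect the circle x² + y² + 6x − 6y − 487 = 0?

(−24, −5) and (5, 24)

Substitute y = x + 19:
2x² + 38x − 240 = 0  ⟹  x² + 19x − 120 = 0
x = 5 or x = −24, giving (5, 24) and (−24, −5).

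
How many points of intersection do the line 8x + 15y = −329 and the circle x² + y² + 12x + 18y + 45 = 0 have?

0

Substituting the line into the circle gives 289x² + 5804x + 29536 = 0.
Discriminant = (5804)² − 4·289·(29536) = −457200 < 0.
No real roots: the line does not meet the circle.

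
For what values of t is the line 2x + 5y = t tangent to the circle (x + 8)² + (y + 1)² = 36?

Tangency holds when the distance from the centre (−8, −1) to the line equals the radius 6:
|2·(−8) + 5·(−1) − t| / √29 = 6
|t − (−21)| = 6√29.

t = −21 ± 6√29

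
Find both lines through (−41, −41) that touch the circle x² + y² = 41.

5x − 4y = −41 and 4x − 5y = 41

Let a tangent through (−41, −41) have slope m. Its distance from (0, 0) must equal √41:
(41m − (41))² = 41(m² + 1)
20m² − 41m + 20 = 0, so m = 5/4 or m = 4/5.
With m = 5/4: 5x − 4y = −41. With m = 4/5: 4x − 5y = 41.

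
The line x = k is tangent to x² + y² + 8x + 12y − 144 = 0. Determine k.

k = −18 or k = 10

Tangency holds when the distance from the centre (−4, −6) to the line equals the radius 14:
|1·(−4) + 0·(−6) − k| / √1 = 14
|k − (−4)| = 14, so k = 10 or k = −18.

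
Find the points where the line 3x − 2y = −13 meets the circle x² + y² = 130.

Express y = (13 + 3x)/2 and substitute into the circle:
13x² + 78x − 351 = 0  ⟹  x² + 6x − 27 = 0
x = 3 or x = −9, giving (3, 11) and (−9, −7).

(−9, −7) and (3, 11)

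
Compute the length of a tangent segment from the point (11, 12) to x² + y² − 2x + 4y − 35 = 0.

16

The centre is (1, −2) and r = 2√10. The square of the distance from P to the centre is 100 + 196 = 296.
By the tangent–radius right angle, tangent length = √(|PO|² − r²) = √256 = 16.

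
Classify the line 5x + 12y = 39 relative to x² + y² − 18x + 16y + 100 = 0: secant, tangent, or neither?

Substituting the line into the circle gives 169x² − 3942x + 23409 = 0.
Δ = 15539364 − 15824484 = −285120.
No real roots: the line does not meet the circle.

neither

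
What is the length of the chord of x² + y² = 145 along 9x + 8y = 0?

Centre (0, 0), r² = 145. Perpendicular distance d from centre to line = |0| / √145 = 0/√145.
Chord = 2√(r² − d²) = 2·√(145) = 2√145.

2√145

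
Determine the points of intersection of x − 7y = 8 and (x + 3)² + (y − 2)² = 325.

From the line, y = (−8 + x)/7. Substituting:
50x² + 250x − 15000 = 0  ⟹  x² + 5x − 300 = 0
x = 15 or x = −20, giving (15, 1) and (−20, −4).

(−20, −4) and (15, 1)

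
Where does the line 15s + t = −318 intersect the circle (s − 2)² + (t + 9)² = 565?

(−21, −3) and (−20, −18)

From the line, t = −15s − 318. Substituting:
226s² + 9266s + 94920 = 0  ⟹  s² + 41s + 420 = 0
s = −20 or s = −21, giving (−20, −18) and (−21, −3).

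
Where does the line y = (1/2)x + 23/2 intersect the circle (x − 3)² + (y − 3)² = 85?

(−3, 10) and (1, 12)

Express y = (23 + x)/2 and substitute into the circle:
5x² + 10x − 15 = 0  ⟹  x² + 2x − 3 = 0
x = 1 or x = −3, giving (1, 12) and (−3, 10).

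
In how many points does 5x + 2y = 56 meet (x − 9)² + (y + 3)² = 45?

d² = (5·9 + 2·(−3) − (56))²/29 = 289/29; r² = 45.
Since d² < r², the line cuts the circle twice.

2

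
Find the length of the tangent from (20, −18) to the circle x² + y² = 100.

4√39

The centre is (0, 0) and r = 10. The square of the distance from P to the centre is 400 + 324 = 724.
By the tangent–radius right angle, tangent length = √(|PO|² − r²) = √624 = 4√39.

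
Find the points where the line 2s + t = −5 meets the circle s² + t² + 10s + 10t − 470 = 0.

Substitute t = −2s − 5:
5s² + 10s − 495 = 0  ⟹  s² + 2s − 99 = 0
s = 9 or s = −11, giving (9, −23) and (−11, 17).

(−11, 17) and (9, −23)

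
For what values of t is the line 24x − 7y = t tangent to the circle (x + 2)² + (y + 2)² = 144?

t = −334 or t = 266

For a tangent, require d(centre, line) = r = 12.
|24·(−2) − 7·(−2) − t| / √625 = 12
|t − (−34)| = 12·25, so t = 266 or t = −334.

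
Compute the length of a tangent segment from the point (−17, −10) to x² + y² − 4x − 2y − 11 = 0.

With centre O = (2, 1), |OP|² = 482 and r² = 16.
By the tangent–radius right angle, tangent length = √(|PO|² − r²) = √466.

√466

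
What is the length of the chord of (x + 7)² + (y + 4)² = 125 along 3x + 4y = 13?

Express y = (13 − 3x)/4 and substitute into the circle:
25x² + 50x − 375 = 0  ⟹  x² + 2x − 15 = 0
x = 3 or x = −5, giving (3, 1) and (−5, 7).
Chord length = distance between (3, 1) and (−5, 7) = √100 = 10.

10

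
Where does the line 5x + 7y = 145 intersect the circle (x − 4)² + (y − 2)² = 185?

From the line, y = (145 − 5x)/7. Substituting:
74x² − 1702x + 8880 = 0  ⟹  x² − 23x + 120 = 0
x = 15 or x = 8, giving (15, 10) and (8, 15).

(8, 15) and (15, 10)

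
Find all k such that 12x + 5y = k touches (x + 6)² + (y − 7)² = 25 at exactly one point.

The line touches the circle iff its distance from (−6, 7) is 5:
|12·(−6) + 5·7 − k| / √169 = 5
|k − (−37)| = 5·13, so k = 28 or k = −102.

k = −102 or k = 28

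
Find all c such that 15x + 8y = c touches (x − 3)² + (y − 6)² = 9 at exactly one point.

Tangency holds when the distance from the centre (3, 6) to the line equals the radius 3:
|15·3 + 8·6 − c| / √289 = 3
|c − (93)| = 3·17, so c = 144 or c = 42.

c = 42 or c = 144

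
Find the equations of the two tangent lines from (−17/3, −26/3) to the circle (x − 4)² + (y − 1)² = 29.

2x − 5y = 32 and 5x − 2y = −11

Let a tangent through (−17/3, −26/3) have slope m. Its distance from (4, 1) must equal √29:
(29/3m − (29/3))² = 29(m² + 1)
10m² − 29m + 10 = 0, so m = 2/5 or m = 5/2.
Through (−17/3, −26/3) these give 2x − 5y = 32 and 5x − 2y = −11.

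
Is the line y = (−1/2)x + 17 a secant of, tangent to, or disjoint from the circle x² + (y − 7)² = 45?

disjoint

Substituting the line into the circle gives 5x² − 40x + 220 = 0.
Discriminant = (−40)² − 4·5·(220) = −2800 < 0.
No real roots: the line does not meet the circle.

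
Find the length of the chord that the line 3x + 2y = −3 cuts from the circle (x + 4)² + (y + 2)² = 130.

Centre (−4, −2), r² = 130. Perpendicular distance d from centre to line = |−13| / √13 = 13/√13.
Chord = 2√(r² − d²) = 2·√(117) = 6√13.

6√13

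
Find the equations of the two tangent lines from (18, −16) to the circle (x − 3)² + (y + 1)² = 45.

x + 2y = −14 and 2x + y = 20

Write the tangent as mx − y + (−16 − m·(18)) = 0 and set its distance from the centre to 3√5:
(−15m − (15))² = 45(m² + 1)
2m² + 5m + 2 = 0, so m = −1/2 or m = −2.
With m = −1/2: x + 2y = −14. With m = −2: 2x + y = 20.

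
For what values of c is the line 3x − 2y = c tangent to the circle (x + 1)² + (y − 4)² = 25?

c = −11 ± 5√13

Tangency holds when the distance from the centre (−1, 4) to the line equals the radius 5:
|3·(−1) − 2·4 − c| / √13 = 5
|c − (−11)| = 5√13.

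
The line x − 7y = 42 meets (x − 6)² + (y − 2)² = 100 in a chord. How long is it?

Express y = (−42 + x)/7 and substitute into the circle:
50x² − 700x = 0  ⟹  x² − 14x = 0
x = 14 or x = 0, giving (14, −4) and (0, −6).
Chord length = distance between (14, −4) and (0, −6) = √200 = 10√2.

10√2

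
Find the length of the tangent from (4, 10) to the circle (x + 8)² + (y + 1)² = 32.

√233

Centre (−8, −1), r² = 32. |PO|² = (12)² + (11)² = 265.
The tangent meets the radius at right angles, so tangent² = |PO|² − r² = 265 − 32 = 233.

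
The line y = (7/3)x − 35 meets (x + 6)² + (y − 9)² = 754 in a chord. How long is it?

From the line, y = (−105 + 7x)/3. Substituting:
58x² − 1740x + 10962 = 0  ⟹  x² − 30x + 189 = 0
x = 21 or x = 9, giving (21, 14) and (9, −14).
|(21, 14) − (9, −14)| = √((12)² + (28)²) = 4√58.

4√58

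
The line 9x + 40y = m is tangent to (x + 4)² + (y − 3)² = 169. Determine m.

Tangency holds when the distance from the centre (−4, 3) to the line equals the radius 13:
|9·(−4) + 40·3 − m| / √1681 = 13
|m − (84)| = 13·41, so m = 617 or m = −449.

m = −449 or m = 617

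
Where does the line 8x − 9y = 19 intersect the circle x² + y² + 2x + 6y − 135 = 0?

Substitute y = (−19 + 8x)/9:
145x² + 290x − 11600 = 0  ⟹  x² + 2x − 80 = 0
x = 8 or x = −10, giving (8, 5) and (−10, −11).

(−10, −11) and (8, 5)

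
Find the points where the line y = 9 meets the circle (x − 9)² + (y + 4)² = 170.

Express y = 9 and substitute into the circle:
x² − 18x + 80 = 0
x = 10 or x = 8, giving (10, 9) and (8, 9).

(8, 9) and (10, 9)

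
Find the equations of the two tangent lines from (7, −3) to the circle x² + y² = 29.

5x + 2y = 29 and 2x − 5y = 29

Write the tangent as mx − y + (−3 − m·(7)) = 0 and set its distance from the centre to √29:
(−7m − (3))² = 29(m² + 1)
10m² + 21m − 10 = 0, so m = −5/2 or m = 2/5.
Through (7, −3) these give 5x + 2y = 29 and 2x − 5y = 29.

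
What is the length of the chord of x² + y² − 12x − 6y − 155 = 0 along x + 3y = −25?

The distance from (6, 3) to the line is 40/√10, and r² = 200.
Chord = 2√(r² − d²) = 2·√(40) = 4√10.

4√10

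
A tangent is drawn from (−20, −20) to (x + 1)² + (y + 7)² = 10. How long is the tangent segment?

Centre (−1, −7), r² = 10. |PO|² = (−19)² + (−13)² = 530.
The tangent meets the radius at right angles, so tangent² = |PO|² − r² = 530 − 10 = 520.

2√130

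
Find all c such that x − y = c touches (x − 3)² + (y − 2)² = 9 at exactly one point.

c = 1 ± 3√2

The line touches the circle iff its distance from (3, 2) is 3:
|1·3 − 1·2 − c| / √2 = 3
|c − (1)| = 3√2.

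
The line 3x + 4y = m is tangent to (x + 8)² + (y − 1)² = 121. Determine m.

m = −75 or m = 35

Tangency holds when the distance from the centre (−8, 1) to the line equals the radius 11:
|3·(−8) + 4·1 − m| / √25 = 11
|m − (−20)| = 11·5, so m = 35 or m = −75.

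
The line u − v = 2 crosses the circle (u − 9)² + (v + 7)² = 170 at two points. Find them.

From the line, v = u − 2. Substituting:
2u² − 8u − 64 = 0  ⟹  u² − 4u − 32 = 0
u = 8 or u = −4, giving (8, 6) and (−4, −6).

(−4, −6) and (8, 6)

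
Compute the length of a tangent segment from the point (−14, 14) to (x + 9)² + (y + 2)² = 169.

4√7

The centre is (−9, −2) and r = 13. The square of the distance from P to the centre is 25 + 256 = 281.
The tangent meets the radius at right angles, so tangent² = |PO|² − r² = 281 − 169 = 112.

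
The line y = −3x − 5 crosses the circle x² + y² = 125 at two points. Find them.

Substitute y = −3x − 5:
10x² + 30x − 100 = 0  ⟹  x² + 3x − 10 = 0
x = 2 or x = −5, giving (2, −11) and (−5, 10).

(−5, 10) and (2, −11)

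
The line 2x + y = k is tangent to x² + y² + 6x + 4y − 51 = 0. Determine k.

Tangency holds when the distance from the centre (−3, −2) to the line equals the radius 8:
|2·(−3) + 1·(−2) − k| / √5 = 8
|k − (−8)| = 8√5.

k = −8 ± 8√5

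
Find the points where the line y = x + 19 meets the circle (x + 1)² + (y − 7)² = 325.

(−18, 1) and (5, 24)

Express y = x + 19 and substitute into the circle:
2x² + 26x − 180 = 0  ⟹  x² + 13x − 90 = 0
x = 5 or x = −18, giving (5, 24) and (−18, 1).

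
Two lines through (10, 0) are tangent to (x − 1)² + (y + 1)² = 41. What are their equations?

4x + 5y = 40 and 5x − 4y = 50

Write the tangent as mx − y + (0 − m·(10)) = 0 and set its distance from the centre to √41:
(−9m − (−1))² = 41(m² + 1)
20m² − 9m − 20 = 0, so m = −4/5 or m = 5/4.
Through (10, 0) these give 4x + 5y = 40 and 5x − 4y = 50.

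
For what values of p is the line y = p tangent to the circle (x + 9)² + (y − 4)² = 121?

For a tangent, require d(centre, line) = r = 11.
|0·(−9) + 1·4 − p| / √1 = 11
|p − (4)| = 11, so p = 15 or p = −7.

p = −7 or p = 15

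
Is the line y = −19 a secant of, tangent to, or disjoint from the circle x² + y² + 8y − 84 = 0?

disjoint

Centre (0, −4), r² = 100. Distance² from centre to line = (15)² = 225.
Since d² > r², the line lies outside the circle.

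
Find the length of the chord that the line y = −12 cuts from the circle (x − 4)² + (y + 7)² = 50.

10

The distance from (4, −7) to the line is 5, and r² = 50.
Half the chord is √(r² − d²) = √(25), so the full chord is 10.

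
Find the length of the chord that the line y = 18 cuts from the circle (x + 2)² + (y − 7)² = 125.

The distance from (−2, 7) to the line is 11, and r² = 125.
Half the chord is √(r² − d²) = √(4), so the full chord is 4.

4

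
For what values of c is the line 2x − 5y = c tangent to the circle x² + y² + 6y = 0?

Tangency holds when the distance from the centre (0, −3) to the line equals the radius 3:
|2·0 − 5·(−3) − c| / √29 = 3
|c − (15)| = 3√29.

c = 15 ± 3√29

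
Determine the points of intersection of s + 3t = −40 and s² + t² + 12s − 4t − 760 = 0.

From the line, t = (−40 − s)/3. Substituting:
10s² + 200s − 4760 = 0  ⟹  s² + 20s − 476 = 0
s = 14 or s = −34, giving (14, −18) and (−34, −2).

(−34, −2) and (14, −18)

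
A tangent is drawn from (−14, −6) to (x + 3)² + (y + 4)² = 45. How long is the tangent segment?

4√5

With centre O = (−3, −4), |OP|² = 125 and r² = 45.
The tangent meets the radius at right angles, so tangent² = |PO|² − r² = 125 − 45 = 80.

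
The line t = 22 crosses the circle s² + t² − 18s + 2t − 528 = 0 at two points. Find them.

(0, 22) and (18, 22)

From the line, t = 22. Substituting:
s² − 18s = 0
s = 18 or s = 0, giving (18, 22) and (0, 22).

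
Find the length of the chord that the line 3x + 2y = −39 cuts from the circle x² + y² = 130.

From the line, y = (−39 − 3x)/2. Substituting:
13x² + 234x + 1001 = 0  ⟹  x² + 18x + 77 = 0
x = −7 or x = −11, giving (−7, −9) and (−11, −3).
Chord length = distance between (−7, −9) and (−11, −3) = √52 = 2√13.

2√13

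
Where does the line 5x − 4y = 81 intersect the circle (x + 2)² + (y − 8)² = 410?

Substitute y = (−81 + 5x)/4:
41x² − 1066x + 6273 = 0  ⟹  x² − 26x + 153 = 0
x = 17 or x = 9, giving (17, 1) and (9, −9).

(9, −9) and (17, 1)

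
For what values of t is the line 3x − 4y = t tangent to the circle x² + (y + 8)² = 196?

Tangency holds when the distance from the centre (0, −8) to the line equals the radius 14:
|3·0 − 4·(−8) − t| / √25 = 14
|t − (32)| = 14·5, so t = 102 or t = −38.

t = −38 or t = 102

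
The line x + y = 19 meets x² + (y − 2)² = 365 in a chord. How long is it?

21√2

Substitute y = −x + 19:
2x² − 34x − 76 = 0  ⟹  x² − 17x − 38 = 0
x = 19 or x = −2, giving (19, 0) and (−2, 21).
Chord length = distance between (19, 0) and (−2, 21) = √882 = 21√2.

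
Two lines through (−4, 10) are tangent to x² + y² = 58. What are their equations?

Write the tangent as mx − y + (10 − m·(−4)) = 0 and set its distance from the centre to √58:
[m·(4) − (−10)]² = 58(m² + 1)
21m² − 40m − 21 = 0, so m = 7/3 or m = −3/7.
Through (−4, 10) these give 7x − 3y = −58 and 3x + 7y = 58.

7x − 3y = −58 and 3x + 7y = 58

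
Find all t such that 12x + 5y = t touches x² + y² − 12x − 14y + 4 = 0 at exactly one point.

Tangency holds when the distance from the centre (6, 7) to the line equals the radius 9:
|12·6 + 5·7 − t| / √169 = 9
|t − (107)| = 9·13, so t = 224 or t = −10.

t = −10 or t = 224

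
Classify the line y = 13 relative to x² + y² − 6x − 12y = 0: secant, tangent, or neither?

d² = (0·3 + 1·6 − (13))² = 49; r² = 45.
Since d² > r², the line lies outside the circle.

neither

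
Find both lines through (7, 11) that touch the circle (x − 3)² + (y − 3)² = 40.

x − 3y = −26 and 3x + y = 32

A line y − (11) = m(x − (7)) is tangent when its distance from (3, 3) is 2√10:
[m·(−4) − (−8)]² = 40(m² + 1)
3m² + 8m − 3 = 0, so m = 1/3 or m = −3.
Through (7, 11) these give x − 3y = −26 and 3x + y = 32.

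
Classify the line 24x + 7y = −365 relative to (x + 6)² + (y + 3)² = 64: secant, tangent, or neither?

tangent

Substituting the line into the circle gives 625x² + 17100x + 116964 = 0.
Δ = 292410000 − 292410000 = 0.
A repeated root: the line is tangent.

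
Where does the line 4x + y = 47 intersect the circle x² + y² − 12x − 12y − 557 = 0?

(4, 31) and (16, −17)

Express y = −4x + 47 and substitute into the circle:
17x² − 340x + 1088 = 0  ⟹  x² − 20x + 64 = 0
x = 16 or x = 4, giving (16, −17) and (4, 31).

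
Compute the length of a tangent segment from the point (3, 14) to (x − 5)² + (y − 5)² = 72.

Centre (5, 5), r² = 72. |PO|² = (−2)² + (9)² = 85.
Power of the point: PT² = |PO|² − r² = 13, so PT = √13.

√13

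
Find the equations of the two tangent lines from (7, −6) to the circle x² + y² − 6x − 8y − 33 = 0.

7x − 3y = 67 and 3x + 7y = −21

Let a tangent through (7, −6) have slope m. Its distance from (3, 4) must equal √58:
[m·(−4) − (10)]² = 58(m² + 1)
21m² − 40m − 21 = 0, so m = 7/3 or m = −3/7.
Through (7, −6) these give 7x − 3y = 67 and 3x + 7y = −21.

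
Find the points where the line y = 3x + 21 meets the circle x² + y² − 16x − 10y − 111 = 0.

(−6, 3) and (−2, 15)

Express y = 3x + 21 and substitute into the circle:
10x² + 80x + 120 = 0  ⟹  x² + 8x + 12 = 0
x = −2 or x = −6, giving (−2, 15) and (−6, 3).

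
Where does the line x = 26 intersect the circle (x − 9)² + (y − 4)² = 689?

The line gives x = 26. Substituting into the circle:
y² − 8y − 384 = 0
y = 24 or y = −16, giving (26, 24) and (26, −16).

(26, −16) and (26, 24)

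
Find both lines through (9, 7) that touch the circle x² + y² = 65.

x + 8y = 65 and 8x − y = 65

A line y − (7) = m(x − (9)) is tangent when its distance from (0, 0) is √65:
(−9m − (−7))² = 65(m² + 1)
8m² − 63m − 8 = 0, so m = −1/8 or m = 8.
With m = −1/8: x + 8y = 65. With m = 8: 8x − y = 65.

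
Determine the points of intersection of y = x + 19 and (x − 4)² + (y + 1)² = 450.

(−17, 2) and (1, 20)

Express y = x + 19 and substitute into the circle:
2x² + 32x − 34 = 0  ⟹  x² + 16x − 17 = 0
x = 1 or x = −17, giving (1, 20) and (−17, 2).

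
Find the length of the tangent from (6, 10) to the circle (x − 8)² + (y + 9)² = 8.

√357

With centre O = (8, −9), |OP|² = 365 and r² = 8.
By the tangent–radius right angle, tangent length = √(|PO|² − r²) = √357.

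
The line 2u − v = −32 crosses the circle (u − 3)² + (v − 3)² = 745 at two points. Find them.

(−21, −10) and (−1, 30)

Express v = 2u + 32 and substitute into the circle:
5u² + 110u + 105 = 0  ⟹  u² + 22u + 21 = 0
u = −1 or u = −21, giving (−1, 30) and (−21, −10).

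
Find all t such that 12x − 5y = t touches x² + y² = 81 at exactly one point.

t = −117 or t = 117

For a tangent, require d(centre, line) = r = 9.
|12·0 − 5·0 − t| / √169 = 9
|t| = 9·13, so t = 117 or t = −117.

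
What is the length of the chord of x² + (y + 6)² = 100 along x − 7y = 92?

Express y = (−92 + x)/7 and substitute into the circle:
50x² − 100x − 2400 = 0  ⟹  x² − 2x − 48 = 0
x = 8 or x = −6, giving (8, −12) and (−6, −14).
|(8, −12) − (−6, −14)| = √((14)² + (2)²) = 10√2.

10√2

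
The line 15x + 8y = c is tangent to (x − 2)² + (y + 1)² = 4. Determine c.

The line touches the circle iff its distance from (2, −1) is 2:
|15·2 + 8·(−1) − c| / √289 = 2
|c − (22)| = 2·17, so c = 56 or c = −12.

c = −12 or c = 56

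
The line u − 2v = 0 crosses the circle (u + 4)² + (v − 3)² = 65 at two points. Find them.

From the line, v = (u)/2. Substituting:
5u² + 20u − 160 = 0  ⟹  u² + 4u − 32 = 0
u = 4 or u = −8, giving (4, 2) and (−8, −4).

(−8, −4) and (4, 2)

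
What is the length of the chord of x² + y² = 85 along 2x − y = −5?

Express y = 2x + 5 and substitute into the circle:
5x² + 20x − 60 = 0  ⟹  x² + 4x − 12 = 0
x = 2 or x = −6, giving (2, 9) and (−6, −7).
Chord length = distance between (2, 9) and (−6, −7) = √320 = 8√5.

8√5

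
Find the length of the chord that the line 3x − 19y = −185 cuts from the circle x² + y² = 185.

√370

From the line, y = (185 + 3x)/19. Substituting:
370x² + 1110x − 32560 = 0  ⟹  x² + 3x − 88 = 0
x = 8 or x = −11, giving (8, 11) and (−11, 8).
|(8, 11) − (−11, 8)| = √((19)² + (3)²) = √370.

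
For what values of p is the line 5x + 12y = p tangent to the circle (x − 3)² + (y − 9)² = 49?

p = 32 or p = 214

The line touches the circle iff its distance from (3, 9) is 7:
|5·3 + 12·9 − p| / √169 = 7
|p − (123)| = 7·13, so p = 214 or p = 32.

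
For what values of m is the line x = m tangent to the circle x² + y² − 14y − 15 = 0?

m = −8 or m = 8

Tangency holds when the distance from the centre (0, 7) to the line equals the radius 8:
|1·0 + 0·7 − m| / √1 = 8
|m| = 8, so m = 8 or m = −8.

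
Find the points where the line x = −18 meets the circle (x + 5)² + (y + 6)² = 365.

(−18, −20) and (−18, 8)

The line gives x = −18. Substituting into the circle:
y² + 12y − 160 = 0
y = 8 or y = −20, giving (−18, 8) and (−18, −20).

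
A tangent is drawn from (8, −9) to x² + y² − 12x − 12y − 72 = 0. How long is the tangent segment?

Centre (6, 6), r² = 144. |PO|² = (2)² + (−15)² = 229.
Power of the point: PT² = |PO|² − r² = 85, so PT = √85.

√85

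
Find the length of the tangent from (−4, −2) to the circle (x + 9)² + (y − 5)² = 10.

Centre (−9, 5), r² = 10. |PO|² = (5)² + (−7)² = 74.
By the tangent–radius right angle, tangent length = √(|PO|² − r²) = √64 = 8.

8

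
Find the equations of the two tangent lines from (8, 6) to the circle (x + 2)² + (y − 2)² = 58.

3x + 7y = 66 and 7x − 3y = 38

Write the tangent as mx − y + (6 − m·(8)) = 0 and set its distance from the centre to √58:
[m·(−10) − (−4)]² = 58(m² + 1)
21m² − 40m − 21 = 0, so m = −3/7 or m = 7/3.
With m = −3/7: 3x + 7y = 66. With m = 7/3: 7x − 3y = 38.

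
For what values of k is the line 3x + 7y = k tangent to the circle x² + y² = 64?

k = ±8√58

For a tangent, require d(centre, line) = r = 8.
|3·0 + 7·0 − k| / √58 = 8
|k| = 8√58.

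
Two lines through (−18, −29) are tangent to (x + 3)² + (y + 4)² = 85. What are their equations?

Let a tangent through (−18, −29) have slope m. Its distance from (−3, −4) must equal √85:
[m·(15) − (25)]² = 85(m² + 1)
14m² − 75m + 54 = 0, so m = 6/7 or m = 9/2.
Through (−18, −29) these give 6x − 7y = 95 and 9x − 2y = −104.

6x − 7y = 95 and 9x − 2y = −104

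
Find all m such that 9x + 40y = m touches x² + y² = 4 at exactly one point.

m = −82 or m = 82

Tangency holds when the distance from the centre (0, 0) to the line equals the radius 2:
|9·0 + 40·0 − m| / √1681 = 2
|m| = 2·41, so m = 82 or m = −82.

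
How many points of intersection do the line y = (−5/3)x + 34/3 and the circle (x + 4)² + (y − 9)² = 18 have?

Centre (−4, 9), r² = 18. Distance² from centre to line = (−27)²/34 = 729/34.
Since d² > r², the line lies outside the circle.

0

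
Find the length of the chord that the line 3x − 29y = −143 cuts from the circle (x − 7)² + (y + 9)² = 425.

5√34

Centre (7, −9), r² = 425. Perpendicular distance d from centre to line = |425| / √850 = 425/√850.
Half the chord is √(r² − d²) = √(425/2), so the full chord is 5√34.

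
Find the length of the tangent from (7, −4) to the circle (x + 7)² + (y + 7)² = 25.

6√5

With centre O = (−7, −7), |OP|² = 205 and r² = 25.
The tangent meets the radius at right angles, so tangent² = |PO|² − r² = 205 − 25 = 180.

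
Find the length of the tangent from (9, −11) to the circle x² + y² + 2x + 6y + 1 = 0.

The centre is (−1, −3) and r = 3. The square of the distance from P to the centre is 100 + 64 = 164.
By the tangent–radius right angle, tangent length = √(|PO|² − r²) = √155.

√155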